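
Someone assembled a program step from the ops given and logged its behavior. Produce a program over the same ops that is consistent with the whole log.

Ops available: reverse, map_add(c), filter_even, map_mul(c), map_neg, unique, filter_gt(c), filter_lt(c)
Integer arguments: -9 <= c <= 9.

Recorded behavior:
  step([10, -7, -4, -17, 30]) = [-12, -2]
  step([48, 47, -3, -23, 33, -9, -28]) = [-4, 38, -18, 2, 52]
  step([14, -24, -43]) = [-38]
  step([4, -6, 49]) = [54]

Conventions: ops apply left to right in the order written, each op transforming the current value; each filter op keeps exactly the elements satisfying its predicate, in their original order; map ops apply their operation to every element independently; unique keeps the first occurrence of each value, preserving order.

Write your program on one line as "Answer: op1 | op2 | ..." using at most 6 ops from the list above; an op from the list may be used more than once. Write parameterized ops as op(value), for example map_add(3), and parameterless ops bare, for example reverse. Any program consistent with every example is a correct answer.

reverse | map_add(5) | map_neg | filter_even | map_neg

Check, running the answer program on each example:
  [10, -7, -4, -17, 30] -> [30, -17, -4, -7, 10] -> [35, -12, 1, -2, 15] -> [-35, 12, -1, 2, -15] -> [12, 2] -> [-12, -2]
  [48, 47, -3, -23, 33, -9, -28] -> [-28, -9, 33, -23, -3, 47, 48] -> [-23, -4, 38, -18, 2, 52, 53] -> [23, 4, -38, 18, -2, -52, -53] -> [4, -38, 18, -2, -52] -> [-4, 38, -18, 2, 52]
  [14, -24, -43] -> [-43, -24, 14] -> [-38, -19, 19] -> [38, 19, -19] -> [38] -> [-38]
  [4, -6, 49] -> [49, -6, 4] -> [54, -1, 9] -> [-54, 1, -9] -> [-54] -> [54]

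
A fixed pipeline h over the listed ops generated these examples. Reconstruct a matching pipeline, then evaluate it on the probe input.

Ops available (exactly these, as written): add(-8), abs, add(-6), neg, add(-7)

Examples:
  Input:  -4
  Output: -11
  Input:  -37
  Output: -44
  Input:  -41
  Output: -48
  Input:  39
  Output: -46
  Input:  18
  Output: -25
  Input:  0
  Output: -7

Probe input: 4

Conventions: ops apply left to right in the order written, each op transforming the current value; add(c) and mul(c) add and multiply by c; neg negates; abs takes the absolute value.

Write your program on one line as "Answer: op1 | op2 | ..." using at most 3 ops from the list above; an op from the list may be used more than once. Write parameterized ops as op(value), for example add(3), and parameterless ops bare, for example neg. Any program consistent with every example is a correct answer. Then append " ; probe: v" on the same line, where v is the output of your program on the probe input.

abs | neg | add(-7) ; probe: -11

Check, running the answer program on each example:
  -4 -> 4 -> -4 -> -11
  -37 -> 37 -> -37 -> -44
  -41 -> 41 -> -41 -> -48
  39 -> 39 -> -39 -> -46
  18 -> 18 -> -18 -> -25
  0 -> 0 -> 0 -> -7
  probe: 4 -> 4 -> -4 -> -11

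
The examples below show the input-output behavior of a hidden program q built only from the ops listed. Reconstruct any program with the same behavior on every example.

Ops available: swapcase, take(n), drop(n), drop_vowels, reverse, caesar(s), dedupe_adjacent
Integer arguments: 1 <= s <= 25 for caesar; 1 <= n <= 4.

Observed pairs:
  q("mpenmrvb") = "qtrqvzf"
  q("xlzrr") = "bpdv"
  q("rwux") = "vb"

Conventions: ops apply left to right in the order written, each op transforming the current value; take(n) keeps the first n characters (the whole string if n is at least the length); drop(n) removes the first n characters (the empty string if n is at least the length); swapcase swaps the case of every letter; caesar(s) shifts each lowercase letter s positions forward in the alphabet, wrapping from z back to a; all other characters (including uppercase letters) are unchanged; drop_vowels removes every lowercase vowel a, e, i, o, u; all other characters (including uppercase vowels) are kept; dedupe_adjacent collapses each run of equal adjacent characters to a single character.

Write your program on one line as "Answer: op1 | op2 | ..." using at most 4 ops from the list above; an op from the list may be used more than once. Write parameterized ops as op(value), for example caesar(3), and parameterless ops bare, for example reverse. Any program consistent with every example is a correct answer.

drop_vowels | caesar(4) | dedupe_adjacent | drop_vowels

Check, running the answer program on each example:
  "mpenmrvb" -> "mpnmrvb" -> "qtrqvzf" -> "qtrqvzf" -> "qtrqvzf"
  "xlzrr" -> "xlzrr" -> "bpdvv" -> "bpdv" -> "bpdv"
  "rwux" -> "rwx" -> "vab" -> "vab" -> "vb"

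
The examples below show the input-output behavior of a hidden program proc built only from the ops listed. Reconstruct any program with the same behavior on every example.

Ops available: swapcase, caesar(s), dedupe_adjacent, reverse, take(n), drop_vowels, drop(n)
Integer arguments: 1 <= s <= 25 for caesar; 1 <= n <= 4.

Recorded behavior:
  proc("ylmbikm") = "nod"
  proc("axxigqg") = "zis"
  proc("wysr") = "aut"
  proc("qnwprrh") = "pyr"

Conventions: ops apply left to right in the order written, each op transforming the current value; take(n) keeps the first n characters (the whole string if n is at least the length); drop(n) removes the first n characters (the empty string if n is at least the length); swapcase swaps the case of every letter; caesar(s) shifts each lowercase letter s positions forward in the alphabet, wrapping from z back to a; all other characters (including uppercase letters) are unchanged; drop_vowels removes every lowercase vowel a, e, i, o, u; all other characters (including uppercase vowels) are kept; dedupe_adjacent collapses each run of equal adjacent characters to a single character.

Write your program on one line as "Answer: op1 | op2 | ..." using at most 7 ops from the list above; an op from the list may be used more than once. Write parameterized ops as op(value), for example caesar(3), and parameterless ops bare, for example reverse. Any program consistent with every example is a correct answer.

drop_vowels | swapcase | drop(1) | take(3) | swapcase | caesar(2)

Check, running the answer program on each example:
  "ylmbikm" -> "ylmbkm" -> "YLMBKM" -> "LMBKM" -> "LMB" -> "lmb" -> "nod"
  "axxigqg" -> "xxgqg" -> "XXGQG" -> "XGQG" -> "XGQ" -> "xgq" -> "zis"
  "wysr" -> "wysr" -> "WYSR" -> "YSR" -> "YSR" -> "ysr" -> "aut"
  "qnwprrh" -> "qnwprrh" -> "QNWPRRH" -> "NWPRRH" -> "NWP" -> "nwp" -> "pyr"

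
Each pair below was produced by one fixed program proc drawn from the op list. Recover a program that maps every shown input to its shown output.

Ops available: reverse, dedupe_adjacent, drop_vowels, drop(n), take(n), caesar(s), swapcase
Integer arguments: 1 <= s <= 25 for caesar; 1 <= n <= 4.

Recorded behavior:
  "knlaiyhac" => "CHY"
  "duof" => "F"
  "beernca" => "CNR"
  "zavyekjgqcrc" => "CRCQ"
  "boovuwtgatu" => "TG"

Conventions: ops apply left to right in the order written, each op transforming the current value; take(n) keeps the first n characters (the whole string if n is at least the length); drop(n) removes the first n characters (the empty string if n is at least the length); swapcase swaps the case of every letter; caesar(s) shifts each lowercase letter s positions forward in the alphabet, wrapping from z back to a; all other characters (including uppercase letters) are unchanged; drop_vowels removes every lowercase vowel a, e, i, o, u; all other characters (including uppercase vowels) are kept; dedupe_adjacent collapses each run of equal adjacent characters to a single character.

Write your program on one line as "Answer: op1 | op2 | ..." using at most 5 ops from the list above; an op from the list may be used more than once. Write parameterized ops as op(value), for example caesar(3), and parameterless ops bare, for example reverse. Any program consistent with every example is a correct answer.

drop(3) | reverse | take(4) | drop_vowels | swapcase

Check, running the answer program on each example:
  "knlaiyhac" -> "aiyhac" -> "cahyia" -> "cahy" -> "chy" -> "CHY"
  "duof" -> "f" -> "f" -> "f" -> "f" -> "F"
  "beernca" -> "rnca" -> "acnr" -> "acnr" -> "cnr" -> "CNR"
  "zavyekjgqcrc" -> "yekjgqcrc" -> "crcqgjkey" -> "crcq" -> "crcq" -> "CRCQ"
  "boovuwtgatu" -> "vuwtgatu" -> "utagtwuv" -> "utag" -> "tg" -> "TG"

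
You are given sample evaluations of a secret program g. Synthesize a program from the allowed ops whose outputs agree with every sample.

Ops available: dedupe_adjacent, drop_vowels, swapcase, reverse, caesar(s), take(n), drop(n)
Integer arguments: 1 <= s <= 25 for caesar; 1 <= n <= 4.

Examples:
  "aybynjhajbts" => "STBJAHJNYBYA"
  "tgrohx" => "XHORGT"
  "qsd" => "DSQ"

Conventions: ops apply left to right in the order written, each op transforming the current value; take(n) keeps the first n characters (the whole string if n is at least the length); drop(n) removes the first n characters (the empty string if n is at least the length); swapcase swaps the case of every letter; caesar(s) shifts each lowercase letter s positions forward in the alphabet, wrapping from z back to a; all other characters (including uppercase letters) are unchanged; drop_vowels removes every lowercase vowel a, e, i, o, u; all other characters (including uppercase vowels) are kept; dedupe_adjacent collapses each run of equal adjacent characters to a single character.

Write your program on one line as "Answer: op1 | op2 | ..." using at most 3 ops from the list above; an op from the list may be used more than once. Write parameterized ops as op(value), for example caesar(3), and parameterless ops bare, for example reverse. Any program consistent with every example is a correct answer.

reverse | swapcase

Check, running the answer program on each example:
  "aybynjhajbts" -> "stbjahjnybya" -> "STBJAHJNYBYA"
  "tgrohx" -> "xhorgt" -> "XHORGT"
  "qsd" -> "dsq" -> "DSQ"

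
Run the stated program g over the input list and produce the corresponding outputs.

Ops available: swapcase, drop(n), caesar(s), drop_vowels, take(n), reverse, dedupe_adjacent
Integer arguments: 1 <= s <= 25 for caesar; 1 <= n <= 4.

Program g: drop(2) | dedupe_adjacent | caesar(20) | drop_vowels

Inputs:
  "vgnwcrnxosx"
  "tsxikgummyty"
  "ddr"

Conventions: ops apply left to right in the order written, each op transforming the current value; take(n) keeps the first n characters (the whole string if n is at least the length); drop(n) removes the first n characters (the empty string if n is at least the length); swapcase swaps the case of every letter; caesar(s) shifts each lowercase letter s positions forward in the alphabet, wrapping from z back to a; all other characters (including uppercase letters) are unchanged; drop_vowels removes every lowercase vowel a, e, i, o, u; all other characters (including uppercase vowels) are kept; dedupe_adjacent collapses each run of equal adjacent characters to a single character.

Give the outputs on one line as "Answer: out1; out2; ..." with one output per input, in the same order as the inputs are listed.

"hqwlhrmr"; "rcgsns"; "l"

Execution, op by op:
  "vgnwcrnxosx" -> "nwcrnxosx" -> "nwcrnxosx" -> "hqwlhrimr" -> "hqwlhrmr"
  "tsxikgummyty" -> "xikgummyty" -> "xikgumyty" -> "rceaogsns" -> "rcgsns"
  "ddr" -> "r" -> "r" -> "l" -> "l"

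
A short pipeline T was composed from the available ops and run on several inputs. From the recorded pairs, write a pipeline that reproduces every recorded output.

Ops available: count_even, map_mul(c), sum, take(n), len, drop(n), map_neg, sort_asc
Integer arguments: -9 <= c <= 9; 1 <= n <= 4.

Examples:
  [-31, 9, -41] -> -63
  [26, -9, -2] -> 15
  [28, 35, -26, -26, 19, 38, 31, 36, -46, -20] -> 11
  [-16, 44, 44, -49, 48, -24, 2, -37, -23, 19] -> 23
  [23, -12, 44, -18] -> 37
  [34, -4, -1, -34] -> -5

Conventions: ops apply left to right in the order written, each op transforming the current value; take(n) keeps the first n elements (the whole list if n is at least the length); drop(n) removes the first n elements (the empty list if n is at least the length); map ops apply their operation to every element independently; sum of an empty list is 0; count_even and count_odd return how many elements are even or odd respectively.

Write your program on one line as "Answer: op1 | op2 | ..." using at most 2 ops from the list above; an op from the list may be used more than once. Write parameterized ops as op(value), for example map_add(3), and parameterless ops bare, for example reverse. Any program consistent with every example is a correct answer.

take(4) | sum

Check, running the answer program on each example:
  [-31, 9, -41] -> [-31, 9, -41] -> -63
  [26, -9, -2] -> [26, -9, -2] -> 15
  [28, 35, -26, -26, 19, 38, 31, 36, -46, -20] -> [28, 35, -26, -26] -> 11
  [-16, 44, 44, -49, 48, -24, 2, -37, -23, 19] -> [-16, 44, 44, -49] -> 23
  [23, -12, 44, -18] -> [23, -12, 44, -18] -> 37
  [34, -4, -1, -34] -> [34, -4, -1, -34] -> -5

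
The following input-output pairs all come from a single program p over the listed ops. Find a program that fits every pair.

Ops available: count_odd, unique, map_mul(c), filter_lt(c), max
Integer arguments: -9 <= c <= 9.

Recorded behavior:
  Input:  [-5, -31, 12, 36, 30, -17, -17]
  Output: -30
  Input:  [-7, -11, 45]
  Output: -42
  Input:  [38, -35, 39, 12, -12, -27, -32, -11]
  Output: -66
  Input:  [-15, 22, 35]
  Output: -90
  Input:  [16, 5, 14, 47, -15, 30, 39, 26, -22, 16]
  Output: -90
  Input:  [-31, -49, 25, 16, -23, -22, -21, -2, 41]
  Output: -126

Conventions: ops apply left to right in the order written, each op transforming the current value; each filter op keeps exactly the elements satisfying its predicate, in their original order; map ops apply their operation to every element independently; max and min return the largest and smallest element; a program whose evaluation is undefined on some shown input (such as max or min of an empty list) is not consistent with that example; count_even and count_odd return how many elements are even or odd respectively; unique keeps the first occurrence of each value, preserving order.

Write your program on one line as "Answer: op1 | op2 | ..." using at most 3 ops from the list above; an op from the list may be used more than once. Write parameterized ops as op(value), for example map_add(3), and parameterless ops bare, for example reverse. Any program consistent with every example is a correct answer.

filter_lt(-4) | map_mul(6) | max

Check, running the answer program on each example:
  [-5, -31, 12, 36, 30, -17, -17] -> [-5, -31, -17, -17] -> [-30, -186, -102, -102] -> -30
  [-7, -11, 45] -> [-7, -11] -> [-42, -66] -> -42
  [38, -35, 39, 12, -12, -27, -32, -11] -> [-35, -12, -27, -32, -11] -> [-210, -72, -162, -192, -66] -> -66
  [-15, 22, 35] -> [-15] -> [-90] -> -90
  [16, 5, 14, 47, -15, 30, 39, 26, -22, 16] -> [-15, -22] -> [-90, -132] -> -90
  [-31, -49, 25, 16, -23, -22, -21, -2, 41] -> [-31, -49, -23, -22, -21] -> [-186, -294, -138, -132, -126] -> -126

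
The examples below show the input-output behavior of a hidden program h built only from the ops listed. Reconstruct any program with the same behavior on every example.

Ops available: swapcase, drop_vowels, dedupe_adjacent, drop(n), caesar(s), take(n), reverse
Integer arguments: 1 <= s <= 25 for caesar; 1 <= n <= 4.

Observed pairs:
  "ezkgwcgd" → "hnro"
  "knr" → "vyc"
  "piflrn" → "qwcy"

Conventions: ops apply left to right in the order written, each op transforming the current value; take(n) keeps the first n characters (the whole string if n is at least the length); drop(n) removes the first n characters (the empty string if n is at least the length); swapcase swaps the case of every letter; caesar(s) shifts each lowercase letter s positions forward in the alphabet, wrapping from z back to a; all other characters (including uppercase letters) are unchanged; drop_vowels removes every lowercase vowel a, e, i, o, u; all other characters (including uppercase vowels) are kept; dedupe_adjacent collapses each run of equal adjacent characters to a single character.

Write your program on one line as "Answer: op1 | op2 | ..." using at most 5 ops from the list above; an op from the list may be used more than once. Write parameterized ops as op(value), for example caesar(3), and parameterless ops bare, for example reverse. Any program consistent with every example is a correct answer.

reverse | caesar(11) | take(4) | reverse

Check, running the answer program on each example:
  "ezkgwcgd" -> "dgcwgkze" -> "ornhrvkp" -> "ornh" -> "hnro"
  "knr" -> "rnk" -> "cyv" -> "cyv" -> "vyc"
  "piflrn" -> "nrlfip" -> "ycwqta" -> "ycwq" -> "qwcy"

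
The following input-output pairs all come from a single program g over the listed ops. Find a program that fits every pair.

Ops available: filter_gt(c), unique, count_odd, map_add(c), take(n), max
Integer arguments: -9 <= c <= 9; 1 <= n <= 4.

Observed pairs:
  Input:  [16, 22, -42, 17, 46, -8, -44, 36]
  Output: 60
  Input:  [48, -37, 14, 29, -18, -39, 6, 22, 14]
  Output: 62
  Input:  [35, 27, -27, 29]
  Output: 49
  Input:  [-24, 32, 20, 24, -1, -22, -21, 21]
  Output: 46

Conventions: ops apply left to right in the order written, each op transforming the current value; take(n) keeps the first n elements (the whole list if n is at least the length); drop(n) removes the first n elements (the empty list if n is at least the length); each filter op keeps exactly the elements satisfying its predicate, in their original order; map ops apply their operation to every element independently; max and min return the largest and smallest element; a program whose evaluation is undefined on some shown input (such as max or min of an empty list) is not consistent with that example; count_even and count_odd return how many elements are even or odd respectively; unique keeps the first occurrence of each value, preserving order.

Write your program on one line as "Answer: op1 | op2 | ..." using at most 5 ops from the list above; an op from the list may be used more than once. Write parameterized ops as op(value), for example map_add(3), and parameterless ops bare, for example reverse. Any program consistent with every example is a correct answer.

map_add(9) | map_add(5) | unique | filter_gt(0) | max

Check, running the answer program on each example:
  [16, 22, -42, 17, 46, -8, -44, 36] -> [25, 31, -33, 26, 55, 1, -35, 45] -> [30, 36, -28, 31, 60, 6, -30, 50] -> [30, 36, -28, 31, 60, 6, -30, 50] -> [30, 36, 31, 60, 6, 50] -> 60
  [48, -37, 14, 29, -18, -39, 6, 22, 14] -> [57, -28, 23, 38, -9, -30, 15, 31, 23] -> [62, -23, 28, 43, -4, -25, 20, 36, 28] -> [62, -23, 28, 43, -4, -25, 20, 36] -> [62, 28, 43, 20, 36] -> 62
  [35, 27, -27, 29] -> [44, 36, -18, 38] -> [49, 41, -13, 43] -> [49, 41, -13, 43] -> [49, 41, 43] -> 49
  [-24, 32, 20, 24, -1, -22, -21, 21] -> [-15, 41, 29, 33, 8, -13, -12, 30] -> [-10, 46, 34, 38, 13, -8, -7, 35] -> [-10, 46, 34, 38, 13, -8, -7, 35] -> [46, 34, 38, 13, 35] -> 46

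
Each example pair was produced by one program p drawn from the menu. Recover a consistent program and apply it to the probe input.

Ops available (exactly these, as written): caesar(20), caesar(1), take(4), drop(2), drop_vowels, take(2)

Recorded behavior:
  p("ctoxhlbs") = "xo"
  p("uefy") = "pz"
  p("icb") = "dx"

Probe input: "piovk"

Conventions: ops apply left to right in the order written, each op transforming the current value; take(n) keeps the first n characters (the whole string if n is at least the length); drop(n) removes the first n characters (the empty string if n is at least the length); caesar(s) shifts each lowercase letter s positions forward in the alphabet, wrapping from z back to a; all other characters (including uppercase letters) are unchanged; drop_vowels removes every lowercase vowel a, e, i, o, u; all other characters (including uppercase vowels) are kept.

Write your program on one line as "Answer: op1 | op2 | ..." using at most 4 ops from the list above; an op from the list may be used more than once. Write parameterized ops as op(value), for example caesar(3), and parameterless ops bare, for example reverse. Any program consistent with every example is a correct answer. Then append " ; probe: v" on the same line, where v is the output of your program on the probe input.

caesar(1) | caesar(20) | take(2) ; probe: "kd"

Check, running the answer program on each example:
  "ctoxhlbs" -> "dupyimct" -> "xojscgwn" -> "xo"
  "uefy" -> "vfgz" -> "pzat" -> "pz"
  "icb" -> "jdc" -> "dxw" -> "dx"
  probe: "piovk" -> "qjpwl" -> "kdjqf" -> "kd"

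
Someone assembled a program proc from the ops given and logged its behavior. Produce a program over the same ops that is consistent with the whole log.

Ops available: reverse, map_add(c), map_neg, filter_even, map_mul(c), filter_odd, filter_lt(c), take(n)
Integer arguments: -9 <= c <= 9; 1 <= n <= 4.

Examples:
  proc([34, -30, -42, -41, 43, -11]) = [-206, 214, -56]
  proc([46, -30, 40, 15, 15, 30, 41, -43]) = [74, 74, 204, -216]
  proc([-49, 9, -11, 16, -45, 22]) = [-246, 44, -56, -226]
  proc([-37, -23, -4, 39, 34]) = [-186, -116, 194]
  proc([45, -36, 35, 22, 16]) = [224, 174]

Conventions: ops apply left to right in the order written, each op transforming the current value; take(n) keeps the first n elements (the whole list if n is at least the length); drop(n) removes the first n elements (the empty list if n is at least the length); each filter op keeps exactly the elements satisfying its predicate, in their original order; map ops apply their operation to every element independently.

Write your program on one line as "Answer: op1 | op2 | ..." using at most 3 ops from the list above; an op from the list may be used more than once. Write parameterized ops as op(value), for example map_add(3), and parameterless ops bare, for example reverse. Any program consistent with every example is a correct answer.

map_mul(5) | map_add(-1) | filter_even

Check, running the answer program on each example:
  [34, -30, -42, -41, 43, -11] -> [170, -150, -210, -205, 215, -55] -> [169, -151, -211, -206, 214, -56] -> [-206, 214, -56]
  [46, -30, 40, 15, 15, 30, 41, -43] -> [230, -150, 200, 75, 75, 150, 205, -215] -> [229, -151, 199, 74, 74, 149, 204, -216] -> [74, 74, 204, -216]
  [-49, 9, -11, 16, -45, 22] -> [-245, 45, -55, 80, -225, 110] -> [-246, 44, -56, 79, -226, 109] -> [-246, 44, -56, -226]
  [-37, -23, -4, 39, 34] -> [-185, -115, -20, 195, 170] -> [-186, -116, -21, 194, 169] -> [-186, -116, 194]
  [45, -36, 35, 22, 16] -> [225, -180, 175, 110, 80] -> [224, -181, 174, 109, 79] -> [224, 174]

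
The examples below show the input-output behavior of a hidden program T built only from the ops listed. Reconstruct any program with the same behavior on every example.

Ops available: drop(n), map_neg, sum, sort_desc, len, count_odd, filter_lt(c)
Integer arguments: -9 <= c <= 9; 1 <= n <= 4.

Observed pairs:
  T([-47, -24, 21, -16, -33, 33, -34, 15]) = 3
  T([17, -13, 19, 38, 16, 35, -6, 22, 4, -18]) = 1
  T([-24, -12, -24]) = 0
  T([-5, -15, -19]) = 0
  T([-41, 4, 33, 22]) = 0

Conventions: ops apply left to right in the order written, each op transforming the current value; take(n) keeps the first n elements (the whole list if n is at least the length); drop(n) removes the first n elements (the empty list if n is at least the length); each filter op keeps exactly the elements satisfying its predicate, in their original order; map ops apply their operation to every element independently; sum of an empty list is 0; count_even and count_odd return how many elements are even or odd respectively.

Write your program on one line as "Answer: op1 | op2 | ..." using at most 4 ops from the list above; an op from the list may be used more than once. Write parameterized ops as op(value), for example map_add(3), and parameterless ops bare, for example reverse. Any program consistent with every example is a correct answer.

map_neg | drop(1) | drop(2) | count_odd

Check, running the answer program on each example:
  [-47, -24, 21, -16, -33, 33, -34, 15] -> [47, 24, -21, 16, 33, -33, 34, -15] -> [24, -21, 16, 33, -33, 34, -15] -> [16, 33, -33, 34, -15] -> 3
  [17, -13, 19, 38, 16, 35, -6, 22, 4, -18] -> [-17, 13, -19, -38, -16, -35, 6, -22, -4, 18] -> [13, -19, -38, -16, -35, 6, -22, -4, 18] -> [-38, -16, -35, 6, -22, -4, 18] -> 1
  [-24, -12, -24] -> [24, 12, 24] -> [12, 24] -> [] -> 0
  [-5, -15, -19] -> [5, 15, 19] -> [15, 19] -> [] -> 0
  [-41, 4, 33, 22] -> [41, -4, -33, -22] -> [-4, -33, -22] -> [-22] -> 0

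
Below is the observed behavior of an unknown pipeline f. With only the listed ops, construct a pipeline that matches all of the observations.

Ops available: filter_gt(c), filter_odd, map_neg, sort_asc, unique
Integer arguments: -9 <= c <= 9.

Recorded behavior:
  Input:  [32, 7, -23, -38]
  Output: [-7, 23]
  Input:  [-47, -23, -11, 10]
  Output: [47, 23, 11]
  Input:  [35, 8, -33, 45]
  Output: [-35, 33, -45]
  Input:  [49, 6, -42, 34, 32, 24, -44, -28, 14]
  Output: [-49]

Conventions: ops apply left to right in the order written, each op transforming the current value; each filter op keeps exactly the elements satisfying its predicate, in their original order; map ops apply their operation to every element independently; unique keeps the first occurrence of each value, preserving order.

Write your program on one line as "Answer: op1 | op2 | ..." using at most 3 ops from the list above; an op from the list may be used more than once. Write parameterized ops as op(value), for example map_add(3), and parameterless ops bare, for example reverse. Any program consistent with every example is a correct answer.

map_neg | filter_odd

Check, running the answer program on each example:
  [32, 7, -23, -38] -> [-32, -7, 23, 38] -> [-7, 23]
  [-47, -23, -11, 10] -> [47, 23, 11, -10] -> [47, 23, 11]
  [35, 8, -33, 45] -> [-35, -8, 33, -45] -> [-35, 33, -45]
  [49, 6, -42, 34, 32, 24, -44, -28, 14] -> [-49, -6, 42, -34, -32, -24, 44, 28, -14] -> [-49]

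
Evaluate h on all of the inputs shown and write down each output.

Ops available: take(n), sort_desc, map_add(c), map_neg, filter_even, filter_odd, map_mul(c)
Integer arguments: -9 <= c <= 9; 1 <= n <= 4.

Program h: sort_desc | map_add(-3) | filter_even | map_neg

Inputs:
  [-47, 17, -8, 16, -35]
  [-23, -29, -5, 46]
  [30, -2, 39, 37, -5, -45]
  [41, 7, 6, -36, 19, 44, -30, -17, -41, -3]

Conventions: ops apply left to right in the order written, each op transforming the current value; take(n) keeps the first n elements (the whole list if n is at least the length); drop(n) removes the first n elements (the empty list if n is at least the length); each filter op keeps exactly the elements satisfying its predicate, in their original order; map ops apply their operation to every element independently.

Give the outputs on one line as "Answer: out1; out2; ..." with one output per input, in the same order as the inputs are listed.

Execution, op by op:
  [-47, 17, -8, 16, -35] -> [17, 16, -8, -35, -47] -> [14, 13, -11, -38, -50] -> [14, -38, -50] -> [-14, 38, 50]
  [-23, -29, -5, 46] -> [46, -5, -23, -29] -> [43, -8, -26, -32] -> [-8, -26, -32] -> [8, 26, 32]
  [30, -2, 39, 37, -5, -45] -> [39, 37, 30, -2, -5, -45] -> [36, 34, 27, -5, -8, -48] -> [36, 34, -8, -48] -> [-36, -34, 8, 48]
  [41, 7, 6, -36, 19, 44, -30, -17, -41, -3] -> [44, 41, 19, 7, 6, -3, -17, -30, -36, -41] -> [41, 38, 16, 4, 3, -6, -20, -33, -39, -44] -> [38, 16, 4, -6, -20, -44] -> [-38, -16, -4, 6, 20, 44]

[-14, 38, 50]; [8, 26, 32]; [-36, -34, 8, 48]; [-38, -16, -4, 6, 20, 44]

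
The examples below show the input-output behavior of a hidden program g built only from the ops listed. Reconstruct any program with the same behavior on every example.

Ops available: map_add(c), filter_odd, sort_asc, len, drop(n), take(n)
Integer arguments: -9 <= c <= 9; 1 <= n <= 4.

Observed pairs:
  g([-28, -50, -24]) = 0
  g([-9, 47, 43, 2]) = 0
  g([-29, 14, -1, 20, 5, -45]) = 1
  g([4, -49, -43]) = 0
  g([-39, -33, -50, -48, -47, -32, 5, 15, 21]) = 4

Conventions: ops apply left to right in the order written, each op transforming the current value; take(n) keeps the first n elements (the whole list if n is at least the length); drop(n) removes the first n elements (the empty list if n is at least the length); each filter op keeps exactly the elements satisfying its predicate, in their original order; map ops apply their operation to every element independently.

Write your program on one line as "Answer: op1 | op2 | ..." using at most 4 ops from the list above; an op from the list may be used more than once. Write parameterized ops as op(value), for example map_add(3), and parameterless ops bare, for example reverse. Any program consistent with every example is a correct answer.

drop(1) | drop(4) | len

Check, running the answer program on each example:
  [-28, -50, -24] -> [-50, -24] -> [] -> 0
  [-9, 47, 43, 2] -> [47, 43, 2] -> [] -> 0
  [-29, 14, -1, 20, 5, -45] -> [14, -1, 20, 5, -45] -> [-45] -> 1
  [4, -49, -43] -> [-49, -43] -> [] -> 0
  [-39, -33, -50, -48, -47, -32, 5, 15, 21] -> [-33, -50, -48, -47, -32, 5, 15, 21] -> [-32, 5, 15, 21] -> 4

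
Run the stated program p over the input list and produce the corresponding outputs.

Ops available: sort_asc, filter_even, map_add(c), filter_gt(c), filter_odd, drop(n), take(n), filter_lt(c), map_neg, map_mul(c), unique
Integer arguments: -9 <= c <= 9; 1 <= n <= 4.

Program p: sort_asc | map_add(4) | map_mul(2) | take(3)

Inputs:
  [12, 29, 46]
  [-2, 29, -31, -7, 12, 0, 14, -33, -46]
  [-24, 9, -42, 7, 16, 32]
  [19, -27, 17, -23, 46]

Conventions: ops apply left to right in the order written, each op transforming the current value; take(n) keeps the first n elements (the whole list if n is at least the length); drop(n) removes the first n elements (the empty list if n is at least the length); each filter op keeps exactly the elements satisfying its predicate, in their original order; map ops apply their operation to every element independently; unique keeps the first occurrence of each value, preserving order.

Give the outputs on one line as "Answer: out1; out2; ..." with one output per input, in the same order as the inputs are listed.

[32, 66, 100]; [-84, -58, -54]; [-76, -40, 22]; [-46, -38, 42]

Execution, op by op:
  [12, 29, 46] -> [12, 29, 46] -> [16, 33, 50] -> [32, 66, 100] -> [32, 66, 100]
  [-2, 29, -31, -7, 12, 0, 14, -33, -46] -> [-46, -33, -31, -7, -2, 0, 12, 14, 29] -> [-42, -29, -27, -3, 2, 4, 16, 18, 33] -> [-84, -58, -54, -6, 4, 8, 32, 36, 66] -> [-84, -58, -54]
  [-24, 9, -42, 7, 16, 32] -> [-42, -24, 7, 9, 16, 32] -> [-38, -20, 11, 13, 20, 36] -> [-76, -40, 22, 26, 40, 72] -> [-76, -40, 22]
  [19, -27, 17, -23, 46] -> [-27, -23, 17, 19, 46] -> [-23, -19, 21, 23, 50] -> [-46, -38, 42, 46, 100] -> [-46, -38, 42]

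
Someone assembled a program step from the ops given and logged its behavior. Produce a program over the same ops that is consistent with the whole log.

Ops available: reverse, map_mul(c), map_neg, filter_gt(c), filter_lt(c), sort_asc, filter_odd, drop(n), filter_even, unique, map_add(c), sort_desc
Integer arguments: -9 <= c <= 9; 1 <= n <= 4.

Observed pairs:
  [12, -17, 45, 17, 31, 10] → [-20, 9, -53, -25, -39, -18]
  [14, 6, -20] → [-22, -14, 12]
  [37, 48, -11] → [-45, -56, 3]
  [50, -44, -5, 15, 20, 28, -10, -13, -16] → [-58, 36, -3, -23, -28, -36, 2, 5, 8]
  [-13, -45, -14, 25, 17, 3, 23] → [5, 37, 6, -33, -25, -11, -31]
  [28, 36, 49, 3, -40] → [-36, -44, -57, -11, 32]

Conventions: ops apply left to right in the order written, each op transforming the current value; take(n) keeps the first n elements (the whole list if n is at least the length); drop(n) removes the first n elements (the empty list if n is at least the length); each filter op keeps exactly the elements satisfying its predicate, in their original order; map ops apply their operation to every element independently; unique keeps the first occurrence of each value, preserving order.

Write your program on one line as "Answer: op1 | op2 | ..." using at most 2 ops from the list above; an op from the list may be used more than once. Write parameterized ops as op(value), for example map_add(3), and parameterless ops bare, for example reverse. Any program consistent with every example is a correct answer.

map_neg | map_add(-8)

Check, running the answer program on each example:
  [12, -17, 45, 17, 31, 10] -> [-12, 17, -45, -17, -31, -10] -> [-20, 9, -53, -25, -39, -18]
  [14, 6, -20] -> [-14, -6, 20] -> [-22, -14, 12]
  [37, 48, -11] -> [-37, -48, 11] -> [-45, -56, 3]
  [50, -44, -5, 15, 20, 28, -10, -13, -16] -> [-50, 44, 5, -15, -20, -28, 10, 13, 16] -> [-58, 36, -3, -23, -28, -36, 2, 5, 8]
  [-13, -45, -14, 25, 17, 3, 23] -> [13, 45, 14, -25, -17, -3, -23] -> [5, 37, 6, -33, -25, -11, -31]
  [28, 36, 49, 3, -40] -> [-28, -36, -49, -3, 40] -> [-36, -44, -57, -11, 32]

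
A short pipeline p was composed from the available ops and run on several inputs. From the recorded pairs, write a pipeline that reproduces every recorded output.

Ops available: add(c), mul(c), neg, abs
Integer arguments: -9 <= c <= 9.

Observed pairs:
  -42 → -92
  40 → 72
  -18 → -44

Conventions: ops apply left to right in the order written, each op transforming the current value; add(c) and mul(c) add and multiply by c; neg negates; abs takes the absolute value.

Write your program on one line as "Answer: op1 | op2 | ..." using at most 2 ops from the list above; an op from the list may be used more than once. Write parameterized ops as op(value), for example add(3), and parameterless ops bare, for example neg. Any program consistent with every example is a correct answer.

add(-4) | mul(2)

Check, running the answer program on each example:
  -42 -> -46 -> -92
  40 -> 36 -> 72
  -18 -> -22 -> -44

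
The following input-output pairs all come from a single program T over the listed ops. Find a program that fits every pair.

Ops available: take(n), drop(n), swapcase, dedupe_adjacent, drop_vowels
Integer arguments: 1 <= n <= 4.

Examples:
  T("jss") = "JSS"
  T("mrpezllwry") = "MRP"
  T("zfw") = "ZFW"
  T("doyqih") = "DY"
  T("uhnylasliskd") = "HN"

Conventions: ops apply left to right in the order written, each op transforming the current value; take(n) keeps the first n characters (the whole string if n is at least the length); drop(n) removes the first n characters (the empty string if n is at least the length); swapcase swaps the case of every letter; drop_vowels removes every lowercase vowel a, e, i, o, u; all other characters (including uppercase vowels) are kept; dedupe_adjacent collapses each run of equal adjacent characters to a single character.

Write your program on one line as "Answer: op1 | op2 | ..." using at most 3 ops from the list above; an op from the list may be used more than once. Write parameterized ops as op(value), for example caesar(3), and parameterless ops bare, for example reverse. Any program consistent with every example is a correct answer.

take(3) | drop_vowels | swapcase

Check, running the answer program on each example:
  "jss" -> "jss" -> "jss" -> "JSS"
  "mrpezllwry" -> "mrp" -> "mrp" -> "MRP"
  "zfw" -> "zfw" -> "zfw" -> "ZFW"
  "doyqih" -> "doy" -> "dy" -> "DY"
  "uhnylasliskd" -> "uhn" -> "hn" -> "HN"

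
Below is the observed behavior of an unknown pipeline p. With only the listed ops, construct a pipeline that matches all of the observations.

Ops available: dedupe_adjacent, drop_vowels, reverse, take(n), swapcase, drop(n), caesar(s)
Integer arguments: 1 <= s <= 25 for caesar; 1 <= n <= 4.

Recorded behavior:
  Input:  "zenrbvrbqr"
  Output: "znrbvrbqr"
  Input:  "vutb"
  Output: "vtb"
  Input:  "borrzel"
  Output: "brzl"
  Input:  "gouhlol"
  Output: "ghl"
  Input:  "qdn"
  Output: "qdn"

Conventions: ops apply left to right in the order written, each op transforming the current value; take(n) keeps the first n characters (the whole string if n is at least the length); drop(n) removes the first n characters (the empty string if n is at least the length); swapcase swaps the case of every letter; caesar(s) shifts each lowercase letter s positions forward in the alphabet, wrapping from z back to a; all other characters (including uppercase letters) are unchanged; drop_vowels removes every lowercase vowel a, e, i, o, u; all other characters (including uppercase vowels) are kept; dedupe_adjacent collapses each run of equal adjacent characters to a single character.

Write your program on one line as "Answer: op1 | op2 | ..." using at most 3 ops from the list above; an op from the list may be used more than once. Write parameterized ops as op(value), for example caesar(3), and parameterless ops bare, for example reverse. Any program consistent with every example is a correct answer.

drop_vowels | dedupe_adjacent

Check, running the answer program on each example:
  "zenrbvrbqr" -> "znrbvrbqr" -> "znrbvrbqr"
  "vutb" -> "vtb" -> "vtb"
  "borrzel" -> "brrzl" -> "brzl"
  "gouhlol" -> "ghll" -> "ghl"
  "qdn" -> "qdn" -> "qdn"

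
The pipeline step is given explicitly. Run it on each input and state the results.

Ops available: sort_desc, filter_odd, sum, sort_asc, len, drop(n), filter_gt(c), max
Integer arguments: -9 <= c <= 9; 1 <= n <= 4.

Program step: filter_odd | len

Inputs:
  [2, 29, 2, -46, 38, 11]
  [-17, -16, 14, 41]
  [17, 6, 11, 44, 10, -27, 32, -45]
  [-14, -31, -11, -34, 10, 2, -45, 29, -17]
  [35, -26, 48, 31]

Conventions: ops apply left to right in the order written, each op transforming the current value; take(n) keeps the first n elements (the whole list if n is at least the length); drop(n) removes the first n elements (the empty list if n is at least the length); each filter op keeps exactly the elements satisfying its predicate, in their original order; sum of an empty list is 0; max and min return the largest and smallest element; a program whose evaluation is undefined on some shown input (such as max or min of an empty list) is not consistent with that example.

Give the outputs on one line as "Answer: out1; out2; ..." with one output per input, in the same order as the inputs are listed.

2; 2; 4; 5; 2

Execution, op by op:
  [2, 29, 2, -46, 38, 11] -> [29, 11] -> 2
  [-17, -16, 14, 41] -> [-17, 41] -> 2
  [17, 6, 11, 44, 10, -27, 32, -45] -> [17, 11, -27, -45] -> 4
  [-14, -31, -11, -34, 10, 2, -45, 29, -17] -> [-31, -11, -45, 29, -17] -> 5
  [35, -26, 48, 31] -> [35, 31] -> 2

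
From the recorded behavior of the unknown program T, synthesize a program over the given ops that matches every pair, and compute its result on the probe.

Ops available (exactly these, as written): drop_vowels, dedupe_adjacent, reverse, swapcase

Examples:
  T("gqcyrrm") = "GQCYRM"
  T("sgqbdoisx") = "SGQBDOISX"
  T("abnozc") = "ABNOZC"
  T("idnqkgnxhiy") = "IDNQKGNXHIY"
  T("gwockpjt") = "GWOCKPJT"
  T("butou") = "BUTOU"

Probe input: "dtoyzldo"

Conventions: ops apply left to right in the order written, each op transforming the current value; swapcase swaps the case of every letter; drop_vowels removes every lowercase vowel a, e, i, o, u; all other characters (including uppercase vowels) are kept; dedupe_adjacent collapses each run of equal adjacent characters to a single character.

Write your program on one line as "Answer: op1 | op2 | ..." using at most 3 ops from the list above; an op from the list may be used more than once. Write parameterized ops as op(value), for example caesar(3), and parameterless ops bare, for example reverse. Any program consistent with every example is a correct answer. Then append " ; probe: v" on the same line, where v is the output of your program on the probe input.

swapcase | dedupe_adjacent ; probe: "DTOYZLDO"

Check, running the answer program on each example:
  "gqcyrrm" -> "GQCYRRM" -> "GQCYRM"
  "sgqbdoisx" -> "SGQBDOISX" -> "SGQBDOISX"
  "abnozc" -> "ABNOZC" -> "ABNOZC"
  "idnqkgnxhiy" -> "IDNQKGNXHIY" -> "IDNQKGNXHIY"
  "gwockpjt" -> "GWOCKPJT" -> "GWOCKPJT"
  "butou" -> "BUTOU" -> "BUTOU"
  probe: "dtoyzldo" -> "DTOYZLDO" -> "DTOYZLDO"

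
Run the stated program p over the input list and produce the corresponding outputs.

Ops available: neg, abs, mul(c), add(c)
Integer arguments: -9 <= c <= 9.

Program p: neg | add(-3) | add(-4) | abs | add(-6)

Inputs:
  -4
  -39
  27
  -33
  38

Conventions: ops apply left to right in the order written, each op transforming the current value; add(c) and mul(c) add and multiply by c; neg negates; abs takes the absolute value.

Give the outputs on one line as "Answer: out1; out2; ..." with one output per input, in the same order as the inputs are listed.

Execution, op by op:
  -4 -> 4 -> 1 -> -3 -> 3 -> -3
  -39 -> 39 -> 36 -> 32 -> 32 -> 26
  27 -> -27 -> -30 -> -34 -> 34 -> 28
  -33 -> 33 -> 30 -> 26 -> 26 -> 20
  38 -> -38 -> -41 -> -45 -> 45 -> 39

-3; 26; 28; 20; 39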